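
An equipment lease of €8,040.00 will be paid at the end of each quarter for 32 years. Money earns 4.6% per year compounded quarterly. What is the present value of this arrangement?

This is an ordinary annuity: 128 payments of €8,040.00 at the end of each quarter.
Periodic rate r = 0.046/4 per quarter; n is counted in quarters.
PV = PMT × [(1 − (1+r)^−n)/r] = 8,040 × [1 − (1+r)^−128] / r = €537,350.50

€537,350.50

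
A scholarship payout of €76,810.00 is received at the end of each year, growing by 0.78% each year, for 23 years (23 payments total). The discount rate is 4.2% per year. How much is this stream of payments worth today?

€1,203,482.76

Periodic rate r = 0.042 per year.
Growing ordinary annuity: PV = PMT₁ × [1 − ((1+g)/(1+r))^n] / (r − g) = 76,810 × [1 − ((1+0.0078)/(1+r))^23] / (r − 0.0078) = €1,203,482.76.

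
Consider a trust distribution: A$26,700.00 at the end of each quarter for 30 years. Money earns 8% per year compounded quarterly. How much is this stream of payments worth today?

This is an ordinary annuity: 120 payments of A$26,700.00 at the end of each quarter.
Periodic rate r = 0.08/4 per quarter; n is counted in quarters.
PV = PMT × [(1 − (1+r)^−n)/r] = 26,700 × [1 − (1+r)^−120] / r = A$1,210,988.87

A$1,210,988.87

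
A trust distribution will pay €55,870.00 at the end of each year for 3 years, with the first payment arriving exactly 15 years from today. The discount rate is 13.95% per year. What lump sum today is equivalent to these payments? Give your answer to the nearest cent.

Ordinary annuity of 3 payments, first payment at period 15.
Periodic rate r = 0.1395 per year.
The ordinary-annuity PV formula values the stream one period before the first payment (period 14); discount that back 14 periods:
PV₀ = 55,870 × [1 − (1+r)^−3] / r × (1+r)^−14 = €20,861.04

€20,861.04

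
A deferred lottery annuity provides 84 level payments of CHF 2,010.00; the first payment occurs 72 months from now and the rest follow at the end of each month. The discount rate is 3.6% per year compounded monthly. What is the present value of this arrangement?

CHF 120,493.71

Ordinary annuity of 84 payments, first payment at period 72.
Periodic rate r = 0.036/12 per month; n is counted in months.
The ordinary-annuity PV formula values the stream one period before the first payment (period 71); discount that back 71 periods:
PV₀ = 2,010 × [1 − (1+r)^−84] / r × (1+r)^−71 = CHF 120,493.71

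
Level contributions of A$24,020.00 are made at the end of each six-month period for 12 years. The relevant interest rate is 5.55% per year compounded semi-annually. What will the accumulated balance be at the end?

This is an ordinary annuity: 24 deposits of A$24,020.00 at the end of each six-month period.
Periodic rate r = 0.0555/2 per half-year; n is counted in half-years.
FV = PMT × [((1+r)^n − 1)/r] = 24,020 × [(1+r)^24 − 1] / r = A$804,003.77

A$804,003.77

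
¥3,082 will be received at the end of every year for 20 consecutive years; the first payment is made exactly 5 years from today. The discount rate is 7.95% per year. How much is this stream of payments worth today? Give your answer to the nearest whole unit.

Ordinary annuity of 20 payments, first payment at period 5.
Periodic rate r = 0.0795 per year.
The ordinary-annuity PV formula values the stream one period before the first payment (period 4); discount that back 4 periods:
PV₀ = 3,082 × [1 − (1+r)^−20] / r × (1+r)^−4 = ¥22,366

¥22,366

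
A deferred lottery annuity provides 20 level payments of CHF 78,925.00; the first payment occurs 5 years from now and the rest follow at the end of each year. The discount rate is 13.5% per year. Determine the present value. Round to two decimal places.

Ordinary annuity of 20 payments, first payment at period 5.
Periodic rate r = 0.135 per year.
The ordinary-annuity PV formula values the stream one period before the first payment (period 4); discount that back 4 periods:
PV₀ = 78,925 × [1 − (1+r)^−20] / r × (1+r)^−4 = CHF 324,299.08

CHF 324,299.08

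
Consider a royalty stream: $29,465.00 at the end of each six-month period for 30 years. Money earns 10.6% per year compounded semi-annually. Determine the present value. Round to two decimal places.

This is an ordinary annuity: 60 payments of $29,465.00 at the end of each six-month period.
Periodic rate r = 0.106/2 per half-year; n is counted in half-years.
PV = PMT × [(1 − (1+r)^−n)/r] = 29,465 × [1 − (1+r)^−60] / r = $530,863.35

$530,863.35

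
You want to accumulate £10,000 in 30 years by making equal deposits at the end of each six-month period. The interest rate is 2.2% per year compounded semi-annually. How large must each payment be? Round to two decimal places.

£118.56

Level ordinary annuity; solve FV = PMT × [((1+r)^n − 1)/r] for PMT.
Periodic rate r = 0.022/2 per half-year; n is counted in half-years.
With n = 60: PMT = 10,000 / ([((1+r)^n − 1)/r]) = £118.56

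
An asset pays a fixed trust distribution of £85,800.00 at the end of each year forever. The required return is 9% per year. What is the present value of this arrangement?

Periodic rate r = 0.09 per year.
Level perpetuity: PV = PMT / r = 85,800 / (0.09) = £953,333.33.

£953,333.33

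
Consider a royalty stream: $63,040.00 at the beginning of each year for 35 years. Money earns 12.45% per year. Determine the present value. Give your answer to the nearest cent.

$560,013.53

This is an annuity due: 35 payments of $63,040.00 at the beginning of each year.
Periodic rate r = 0.1245 per year.
PV = PMT × [(1 − (1+r)^−n)/r] × (1+r) = 63,040 × [1 − (1+r)^−35] / r × (1+r) = $560,013.53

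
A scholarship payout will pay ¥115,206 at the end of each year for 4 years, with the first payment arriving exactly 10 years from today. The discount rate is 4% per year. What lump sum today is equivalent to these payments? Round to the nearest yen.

Ordinary annuity of 4 payments, first payment at period 10.
Periodic rate r = 0.04 per year.
The ordinary-annuity PV formula values the stream one period before the first payment (period 9); discount that back 9 periods:
PV₀ = 115,206 × [1 − (1+r)^−4] / r × (1+r)^−9 = ¥293,812

¥293,812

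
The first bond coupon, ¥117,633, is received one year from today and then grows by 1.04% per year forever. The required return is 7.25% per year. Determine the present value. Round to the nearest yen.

Periodic rate r = 0.0725 per year.
Growing perpetuity (Gordon): PV = PMT₁ / (r − g) = 117,633 / (r − 0.0104) = ¥1,894,251.

¥1,894,251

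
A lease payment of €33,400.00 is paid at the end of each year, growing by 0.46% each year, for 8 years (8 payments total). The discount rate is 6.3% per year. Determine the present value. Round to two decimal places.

Periodic rate r = 0.063 per year.
Growing ordinary annuity: PV = PMT₁ × [1 − ((1+g)/(1+r))^n] / (r − g) = 33,400 × [1 − ((1+0.0046)/(1+r))^8] / (r − 0.0046) = €207,991.97.

€207,991.97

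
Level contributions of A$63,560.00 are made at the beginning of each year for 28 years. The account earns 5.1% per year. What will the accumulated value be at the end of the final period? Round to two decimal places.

This is an annuity due: 28 deposits of A$63,560.00 at the beginning of each year.
Periodic rate r = 0.051 per year.
FV = PMT × [((1+r)^n − 1)/r] × (1+r) = 63,560 × [(1+r)^28 − 1] / r × (1+r) = A$3,963,586.89

A$3,963,586.89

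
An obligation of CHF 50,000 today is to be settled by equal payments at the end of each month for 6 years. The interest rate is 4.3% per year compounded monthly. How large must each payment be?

Level ordinary annuity; solve PV = PMT × [(1 − (1+r)^−n)/r] for PMT.
Periodic rate r = 0.043/12 per month; n is counted in months.
With n = 72: PMT = 50,000 / ([(1 − (1+r)^−n)/r]) = CHF 789.11

CHF 789.11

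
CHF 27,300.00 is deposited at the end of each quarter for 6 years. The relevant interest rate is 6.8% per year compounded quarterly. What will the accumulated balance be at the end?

This is an ordinary annuity: 24 deposits of CHF 27,300.00 at the end of each quarter.
Periodic rate r = 0.068/4 per quarter; n is counted in quarters.
FV = PMT × [((1+r)^n − 1)/r] = 27,300 × [(1+r)^24 − 1] / r = CHF 800,787.93

CHF 800,787.93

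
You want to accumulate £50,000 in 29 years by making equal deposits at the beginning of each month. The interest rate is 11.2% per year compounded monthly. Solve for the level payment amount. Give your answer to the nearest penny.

Level annuity due; solve FV = PMT × [((1+r)^n − 1)/r] × (1+r) for PMT.
Periodic rate r = 0.112/12 per month; n is counted in months.
With n = 348: PMT = 50,000 / ([((1+r)^n − 1)/r] × (1+r)) = £18.98

£18.98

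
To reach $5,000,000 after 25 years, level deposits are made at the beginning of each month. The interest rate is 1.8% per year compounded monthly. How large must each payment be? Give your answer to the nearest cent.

Level annuity due; solve FV = PMT × [((1+r)^n − 1)/r] × (1+r) for PMT.
Periodic rate r = 0.018/12 per month; n is counted in months.
With n = 300: PMT = 5,000,000 / ([((1+r)^n − 1)/r] × (1+r)) = $13,189.48

$13,189.48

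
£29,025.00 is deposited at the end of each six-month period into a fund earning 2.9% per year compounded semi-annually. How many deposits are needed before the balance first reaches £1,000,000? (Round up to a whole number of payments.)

Periodic rate r = 0.029/2 per half-year; n is counted in half-years.
Ordinary annuity FV: 1,000,000 = 29,025 × [((1+r)^n − 1)/r].
(1+r)^n = 1 + 1,000,000 × r / 29,025, so n = ln(1 + 1,000,000·r/29,025) / ln(1+r) = 28.15.
Round up to a whole number of payments: n = 29.

29 payments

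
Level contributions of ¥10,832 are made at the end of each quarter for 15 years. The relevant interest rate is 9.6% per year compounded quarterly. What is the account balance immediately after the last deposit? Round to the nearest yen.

This is an ordinary annuity: 60 deposits of ¥10,832 at the end of each quarter.
Periodic rate r = 0.096/4 per quarter; n is counted in quarters.
FV = PMT × [((1+r)^n − 1)/r] = 10,832 × [(1+r)^60 − 1] / r = ¥1,421,481

¥1,421,481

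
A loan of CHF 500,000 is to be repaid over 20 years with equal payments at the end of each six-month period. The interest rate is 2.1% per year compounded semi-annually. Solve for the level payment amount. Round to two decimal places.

Level ordinary annuity; solve PV = PMT × [(1 − (1+r)^−n)/r] for PMT.
Periodic rate r = 0.021/2 per half-year; n is counted in half-years.
With n = 40: PMT = 500,000 / ([(1 − (1+r)^−n)/r]) = CHF 15,372.77

CHF 15,372.77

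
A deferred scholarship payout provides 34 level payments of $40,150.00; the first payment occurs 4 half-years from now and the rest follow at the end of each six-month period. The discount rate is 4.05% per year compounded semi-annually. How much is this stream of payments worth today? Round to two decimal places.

Ordinary annuity of 34 payments, first payment at period 4.
Periodic rate r = 0.0405/2 per half-year; n is counted in half-years.
The ordinary-annuity PV formula values the stream one period before the first payment (period 3); discount that back 3 periods:
PV₀ = 40,150 × [1 − (1+r)^−34] / r × (1+r)^−3 = $922,671.01

$922,671.01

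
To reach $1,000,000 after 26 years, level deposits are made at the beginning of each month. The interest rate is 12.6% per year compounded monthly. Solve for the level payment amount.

$415.28

Level annuity due; solve FV = PMT × [((1+r)^n − 1)/r] × (1+r) for PMT.
Periodic rate r = 0.126/12 per month; n is counted in months.
With n = 312: PMT = 1,000,000 / ([((1+r)^n − 1)/r] × (1+r)) = $415.28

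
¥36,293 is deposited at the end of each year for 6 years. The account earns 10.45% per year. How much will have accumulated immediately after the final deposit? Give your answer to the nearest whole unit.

¥283,222

This is an ordinary annuity: 6 deposits of ¥36,293 at the end of each year.
Periodic rate r = 0.1045 per year.
FV = PMT × [((1+r)^n − 1)/r] = 36,293 × [(1+r)^6 − 1] / r = ¥283,222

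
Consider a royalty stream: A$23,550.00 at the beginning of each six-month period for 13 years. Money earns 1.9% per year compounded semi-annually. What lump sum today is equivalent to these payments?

This is an annuity due: 26 payments of A$23,550.00 at the beginning of each six-month period.
Periodic rate r = 0.019/2 per half-year; n is counted in half-years.
PV = PMT × [(1 − (1+r)^−n)/r] × (1+r) = 23,550 × [1 − (1+r)^−26] / r × (1+r) = A$545,414.46

A$545,414.46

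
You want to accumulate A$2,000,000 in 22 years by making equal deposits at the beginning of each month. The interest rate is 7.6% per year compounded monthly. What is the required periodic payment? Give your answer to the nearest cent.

Level annuity due; solve FV = PMT × [((1+r)^n − 1)/r] × (1+r) for PMT.
Periodic rate r = 0.076/12 per month; n is counted in months.
With n = 264: PMT = 2,000,000 / ([((1+r)^n − 1)/r] × (1+r)) = A$2,930.73

A$2,930.73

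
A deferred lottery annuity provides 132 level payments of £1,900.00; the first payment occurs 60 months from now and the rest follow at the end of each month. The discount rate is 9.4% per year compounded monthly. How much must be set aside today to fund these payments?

£98,417.41

Ordinary annuity of 132 payments, first payment at period 60.
Periodic rate r = 0.094/12 per month; n is counted in months.
The ordinary-annuity PV formula values the stream one period before the first payment (period 59); discount that back 59 periods:
PV₀ = 1,900 × [1 − (1+r)^−132] / r × (1+r)^−59 = £98,417.41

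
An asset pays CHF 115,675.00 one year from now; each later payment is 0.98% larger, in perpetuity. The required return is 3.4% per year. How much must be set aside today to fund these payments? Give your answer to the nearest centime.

CHF 4,779,958.68

Periodic rate r = 0.034 per year.
Growing perpetuity (Gordon): PV = PMT₁ / (r − g) = 115,675 / (r − 0.0098) = CHF 4,779,958.68.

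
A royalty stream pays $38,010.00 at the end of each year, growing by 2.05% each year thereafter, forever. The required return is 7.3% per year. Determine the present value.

Periodic rate r = 0.073 per year.
Growing perpetuity (Gordon): PV = PMT₁ / (r − g) = 38,010 / (r − 0.0205) = $724,000.00.

$724,000.00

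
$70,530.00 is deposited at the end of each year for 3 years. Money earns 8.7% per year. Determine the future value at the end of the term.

$230,532.17

This is an ordinary annuity: 3 deposits of $70,530.00 at the end of each year.
Periodic rate r = 0.087 per year.
FV = PMT × [((1+r)^n − 1)/r] = 70,530 × [(1+r)^3 − 1] / r = $230,532.17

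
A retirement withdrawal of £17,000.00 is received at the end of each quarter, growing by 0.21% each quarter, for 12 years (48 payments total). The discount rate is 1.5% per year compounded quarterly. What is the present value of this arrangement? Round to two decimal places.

£782,324.14

Periodic rate r = 0.015/4 per quarter; n is counted in quarters.
Growing ordinary annuity: PV = PMT₁ × [1 − ((1+g)/(1+r))^n] / (r − g) = 17,000 × [1 − ((1+0.0021)/(1+r))^48] / (r − 0.0021) = £782,324.14.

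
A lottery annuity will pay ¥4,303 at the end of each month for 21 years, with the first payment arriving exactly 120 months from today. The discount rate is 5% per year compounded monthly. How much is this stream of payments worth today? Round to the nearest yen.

Ordinary annuity of 252 payments, first payment at period 120.
Periodic rate r = 0.05/12 per month; n is counted in months.
The ordinary-annuity PV formula values the stream one period before the first payment (period 119); discount that back 119 periods:
PV₀ = 4,303 × [1 − (1+r)^−252] / r × (1+r)^−119 = ¥408,824

¥408,824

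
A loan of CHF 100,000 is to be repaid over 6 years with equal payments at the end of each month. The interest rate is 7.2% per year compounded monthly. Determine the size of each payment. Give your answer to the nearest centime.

CHF 1,714.52

Level ordinary annuity; solve PV = PMT × [(1 − (1+r)^−n)/r] for PMT.
Periodic rate r = 0.072/12 per month; n is counted in months.
With n = 72: PMT = 100,000 / ([(1 − (1+r)^−n)/r]) = CHF 1,714.52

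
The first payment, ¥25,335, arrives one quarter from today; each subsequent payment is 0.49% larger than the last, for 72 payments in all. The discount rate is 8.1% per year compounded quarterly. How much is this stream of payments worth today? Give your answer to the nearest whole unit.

Periodic rate r = 0.081/4 per quarter; n is counted in quarters.
Growing ordinary annuity: PV = PMT₁ × [1 − ((1+g)/(1+r))^n] / (r − g) = 25,335 × [1 − ((1+0.0049)/(1+r))^72] / (r − 0.0049) = ¥1,096,396.

¥1,096,396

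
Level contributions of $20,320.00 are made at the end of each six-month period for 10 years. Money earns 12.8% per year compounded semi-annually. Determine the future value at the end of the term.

This is an ordinary annuity: 20 deposits of $20,320.00 at the end of each six-month period.
Periodic rate r = 0.128/2 per half-year; n is counted in half-years.
FV = PMT × [((1+r)^n − 1)/r] = 20,320 × [(1+r)^20 − 1] / r = $780,434.14

$780,434.14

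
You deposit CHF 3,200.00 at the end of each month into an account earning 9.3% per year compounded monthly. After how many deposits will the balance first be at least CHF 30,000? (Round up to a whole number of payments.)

10 payments

Periodic rate r = 0.093/12 per month; n is counted in months.
Ordinary annuity FV: 30,000 = 3,200 × [((1+r)^n − 1)/r].
(1+r)^n = 1 + 30,000 × r / 3,200, so n = ln(1 + 30,000·r/3,200) / ln(1+r) = 9.09.
Round up to a whole number of payments: n = 10.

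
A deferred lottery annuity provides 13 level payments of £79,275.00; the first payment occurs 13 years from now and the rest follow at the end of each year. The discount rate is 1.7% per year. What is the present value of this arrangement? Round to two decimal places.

Ordinary annuity of 13 payments, first payment at period 13.
Periodic rate r = 0.017 per year.
The ordinary-annuity PV formula values the stream one period before the first payment (period 12); discount that back 12 periods:
PV₀ = 79,275 × [1 − (1+r)^−13] / r × (1+r)^−12 = £749,626.66

£749,626.66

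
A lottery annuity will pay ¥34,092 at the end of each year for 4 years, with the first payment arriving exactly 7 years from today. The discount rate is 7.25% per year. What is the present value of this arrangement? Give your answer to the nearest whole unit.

¥75,451

Ordinary annuity of 4 payments, first payment at period 7.
Periodic rate r = 0.0725 per year.
The ordinary-annuity PV formula values the stream one period before the first payment (period 6); discount that back 6 periods:
PV₀ = 34,092 × [1 − (1+r)^−4] / r × (1+r)^−6 = ¥75,451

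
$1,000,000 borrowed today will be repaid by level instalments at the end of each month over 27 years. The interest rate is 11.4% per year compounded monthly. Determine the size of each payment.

$9,965.65

Level ordinary annuity; solve PV = PMT × [(1 − (1+r)^−n)/r] for PMT.
Periodic rate r = 0.114/12 per month; n is counted in months.
With n = 324: PMT = 1,000,000 / ([(1 − (1+r)^−n)/r]) = $9,965.65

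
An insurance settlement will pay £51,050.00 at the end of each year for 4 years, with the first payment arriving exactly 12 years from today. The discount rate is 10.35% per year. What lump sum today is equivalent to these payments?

Ordinary annuity of 4 payments, first payment at period 12.
Periodic rate r = 0.1035 per year.
The ordinary-annuity PV formula values the stream one period before the first payment (period 11); discount that back 11 periods:
PV₀ = 51,050 × [1 − (1+r)^−4] / r × (1+r)^−11 = £54,357.36

£54,357.36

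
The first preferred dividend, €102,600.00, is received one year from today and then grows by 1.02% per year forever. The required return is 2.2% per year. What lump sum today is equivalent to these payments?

Periodic rate r = 0.022 per year.
Growing perpetuity (Gordon): PV = PMT₁ / (r − g) = 102,600 / (r − 0.0102) = €8,694,915.25.

€8,694,915.25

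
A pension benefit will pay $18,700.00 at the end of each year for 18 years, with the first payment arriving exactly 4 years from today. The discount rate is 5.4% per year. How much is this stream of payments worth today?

Ordinary annuity of 18 payments, first payment at period 4.
Periodic rate r = 0.054 per year.
The ordinary-annuity PV formula values the stream one period before the first payment (period 3); discount that back 3 periods:
PV₀ = 18,700 × [1 − (1+r)^−18] / r × (1+r)^−3 = $180,989.68

$180,989.68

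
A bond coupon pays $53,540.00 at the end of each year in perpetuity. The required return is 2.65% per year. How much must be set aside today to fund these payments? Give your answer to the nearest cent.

Periodic rate r = 0.0265 per year.
Level perpetuity: PV = PMT / r = 53,540 / (0.0265) = $2,020,377.36.

$2,020,377.36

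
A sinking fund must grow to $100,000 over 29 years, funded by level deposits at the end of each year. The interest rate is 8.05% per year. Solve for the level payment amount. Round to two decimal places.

Level ordinary annuity; solve FV = PMT × [((1+r)^n − 1)/r] for PMT.
Periodic rate r = 0.0805 per year.
With n = 29: PMT = 100,000 / ([((1+r)^n − 1)/r]) = $953.43

$953.43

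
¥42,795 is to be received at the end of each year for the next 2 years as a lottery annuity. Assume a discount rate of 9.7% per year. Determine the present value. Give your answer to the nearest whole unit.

This is an ordinary annuity: 2 payments of ¥42,795 at the end of each year.
Periodic rate r = 0.097 per year.
PV = PMT × [(1 − (1+r)^−n)/r] = 42,795 × [1 − (1+r)^−2] / r = ¥74,572

¥74,572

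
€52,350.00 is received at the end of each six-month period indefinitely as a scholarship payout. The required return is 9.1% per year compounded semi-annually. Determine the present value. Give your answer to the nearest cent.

€1,150,549.45

Periodic rate r = 0.091/2 per half-year.
Level perpetuity: PV = PMT / r = 52,350 / (0.091/2) = €1,150,549.45.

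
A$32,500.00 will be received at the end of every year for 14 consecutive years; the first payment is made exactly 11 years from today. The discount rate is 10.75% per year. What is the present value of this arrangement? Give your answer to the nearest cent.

A$82,827.37

Ordinary annuity of 14 payments, first payment at period 11.
Periodic rate r = 0.1075 per year.
The ordinary-annuity PV formula values the stream one period before the first payment (period 10); discount that back 10 periods:
PV₀ = 32,500 × [1 − (1+r)^−14] / r × (1+r)^−10 = A$82,827.37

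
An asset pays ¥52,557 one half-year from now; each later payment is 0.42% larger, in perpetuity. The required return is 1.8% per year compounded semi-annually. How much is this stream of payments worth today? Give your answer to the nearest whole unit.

Periodic rate r = 0.018/2 per half-year.
Growing perpetuity (Gordon): PV = PMT₁ / (r − g) = 52,557 / (r − 0.0042) = ¥10,949,375.

¥10,949,375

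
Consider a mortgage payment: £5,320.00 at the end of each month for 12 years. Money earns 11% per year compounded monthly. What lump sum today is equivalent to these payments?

This is an ordinary annuity: 144 payments of £5,320.00 at the end of each month.
Periodic rate r = 0.11/12 per month; n is counted in months.
PV = PMT × [(1 − (1+r)^−n)/r] = 5,320 × [1 − (1+r)^−144] / r = £424,392.94

£424,392.94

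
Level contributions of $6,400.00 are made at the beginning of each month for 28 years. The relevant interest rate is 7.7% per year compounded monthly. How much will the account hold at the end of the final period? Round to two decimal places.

$7,606,054.04

This is an annuity due: 336 deposits of $6,400.00 at the beginning of each month.
Periodic rate r = 0.077/12 per month; n is counted in months.
FV = PMT × [((1+r)^n − 1)/r] × (1+r) = 6,400 × [(1+r)^336 − 1] / r × (1+r) = $7,606,054.04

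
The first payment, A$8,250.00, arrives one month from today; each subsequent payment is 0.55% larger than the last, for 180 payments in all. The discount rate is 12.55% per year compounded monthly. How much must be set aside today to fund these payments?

A$977,464.51

Periodic rate r = 0.1255/12 per month; n is counted in months.
Growing ordinary annuity: PV = PMT₁ × [1 − ((1+g)/(1+r))^n] / (r − g) = 8,250 × [1 − ((1+0.0055)/(1+r))^180] / (r − 0.0055) = A$977,464.51.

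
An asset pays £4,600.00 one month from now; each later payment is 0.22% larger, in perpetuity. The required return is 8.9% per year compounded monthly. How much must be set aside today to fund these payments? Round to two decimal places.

£881,789.14

Periodic rate r = 0.089/12 per month.
Growing perpetuity (Gordon): PV = PMT₁ / (r − g) = 4,600 / (r − 0.0022) = £881,789.14.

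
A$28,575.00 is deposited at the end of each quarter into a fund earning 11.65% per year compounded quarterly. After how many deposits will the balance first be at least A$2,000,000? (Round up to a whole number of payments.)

39 payments

Periodic rate r = 0.1165/4 per quarter; n is counted in quarters.
Ordinary annuity FV: 2,000,000 = 28,575 × [((1+r)^n − 1)/r].
(1+r)^n = 1 + 2,000,000 × r / 28,575, so n = ln(1 + 2,000,000·r/28,575) / ln(1+r) = 38.71.
Round up to a whole number of payments: n = 39.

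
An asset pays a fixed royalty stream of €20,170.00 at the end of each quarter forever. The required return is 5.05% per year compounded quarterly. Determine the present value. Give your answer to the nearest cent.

Periodic rate r = 0.0505/4 per quarter.
Level perpetuity: PV = PMT / r = 20,170 / (0.0505/4) = €1,597,623.76.

€1,597,623.76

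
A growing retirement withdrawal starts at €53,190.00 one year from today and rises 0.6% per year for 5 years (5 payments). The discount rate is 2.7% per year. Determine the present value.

Periodic rate r = 0.027 per year.
Growing ordinary annuity: PV = PMT₁ × [1 − ((1+g)/(1+r))^n] / (r − g) = 53,190 × [1 − ((1+0.006)/(1+r))^5] / (r − 0.006) = €248,582.17.

€248,582.17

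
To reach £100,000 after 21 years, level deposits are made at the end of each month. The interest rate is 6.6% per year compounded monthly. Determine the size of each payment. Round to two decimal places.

£184.34

Level ordinary annuity; solve FV = PMT × [((1+r)^n − 1)/r] for PMT.
Periodic rate r = 0.066/12 per month; n is counted in months.
With n = 252: PMT = 100,000 / ([((1+r)^n − 1)/r]) = £184.34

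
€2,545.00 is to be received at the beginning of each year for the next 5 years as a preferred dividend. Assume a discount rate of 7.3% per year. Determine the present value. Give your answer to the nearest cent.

€11,107.39

This is an annuity due: 5 payments of €2,545.00 at the beginning of each year.
Periodic rate r = 0.073 per year.
PV = PMT × [(1 − (1+r)^−n)/r] × (1+r) = 2,545 × [1 − (1+r)^−5] / r × (1+r) = €11,107.39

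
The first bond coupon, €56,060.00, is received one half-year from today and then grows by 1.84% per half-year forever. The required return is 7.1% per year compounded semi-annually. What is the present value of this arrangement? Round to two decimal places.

€3,278,362.57

Periodic rate r = 0.071/2 per half-year.
Growing perpetuity (Gordon): PV = PMT₁ / (r − g) = 56,060 / (r − 0.0184) = €3,278,362.57.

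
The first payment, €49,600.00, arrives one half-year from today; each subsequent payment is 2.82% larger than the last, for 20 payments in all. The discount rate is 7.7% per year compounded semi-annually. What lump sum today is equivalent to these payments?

Periodic rate r = 0.077/2 per half-year; n is counted in half-years.
Growing ordinary annuity: PV = PMT₁ × [1 − ((1+g)/(1+r))^n] / (r − g) = 49,600 × [1 − ((1+0.0282)/(1+r))^20] / (r − 0.0282) = €870,357.59.

€870,357.59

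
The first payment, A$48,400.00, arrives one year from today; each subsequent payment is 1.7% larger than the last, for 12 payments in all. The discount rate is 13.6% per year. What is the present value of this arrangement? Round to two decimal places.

Periodic rate r = 0.136 per year.
Growing ordinary annuity: PV = PMT₁ × [1 − ((1+g)/(1+r))^n] / (r − g) = 48,400 × [1 − ((1+0.017)/(1+r))^12] / (r − 0.017) = A$298,924.90.

A$298,924.90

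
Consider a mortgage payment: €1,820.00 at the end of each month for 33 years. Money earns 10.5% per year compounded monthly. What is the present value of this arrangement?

€201,396.44

This is an ordinary annuity: 396 payments of €1,820.00 at the end of each month.
Periodic rate r = 0.105/12 per month; n is counted in months.
PV = PMT × [(1 − (1+r)^−n)/r] = 1,820 × [1 − (1+r)^−396] / r = €201,396.44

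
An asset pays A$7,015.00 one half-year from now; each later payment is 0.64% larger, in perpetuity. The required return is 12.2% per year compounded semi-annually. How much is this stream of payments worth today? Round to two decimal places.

A$128,479.85

Periodic rate r = 0.122/2 per half-year.
Growing perpetuity (Gordon): PV = PMT₁ / (r − g) = 7,015 / (r − 0.0064) = A$128,479.85.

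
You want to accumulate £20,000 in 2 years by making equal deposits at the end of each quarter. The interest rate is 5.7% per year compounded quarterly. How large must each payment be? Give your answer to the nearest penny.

Level ordinary annuity; solve FV = PMT × [((1+r)^n − 1)/r] for PMT.
Periodic rate r = 0.057/4 per quarter; n is counted in quarters.
With n = 8: PMT = 20,000 / ([((1+r)^n − 1)/r]) = £2,377.96

£2,377.96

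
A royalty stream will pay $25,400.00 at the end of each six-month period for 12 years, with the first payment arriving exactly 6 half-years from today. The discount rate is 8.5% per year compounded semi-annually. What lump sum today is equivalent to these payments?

Ordinary annuity of 24 payments, first payment at period 6.
Periodic rate r = 0.085/2 per half-year; n is counted in half-years.
The ordinary-annuity PV formula values the stream one period before the first payment (period 5); discount that back 5 periods:
PV₀ = 25,400 × [1 − (1+r)^−24] / r × (1+r)^−5 = $306,613.47

$306,613.47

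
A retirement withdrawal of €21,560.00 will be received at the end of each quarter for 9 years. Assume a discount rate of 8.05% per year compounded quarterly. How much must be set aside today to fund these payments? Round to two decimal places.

This is an ordinary annuity: 36 payments of €21,560.00 at the end of each quarter.
Periodic rate r = 0.0805/4 per quarter; n is counted in quarters.
PV = PMT × [(1 − (1+r)^−n)/r] = 21,560 × [1 − (1+r)^−36] / r = €548,437.87

€548,437.87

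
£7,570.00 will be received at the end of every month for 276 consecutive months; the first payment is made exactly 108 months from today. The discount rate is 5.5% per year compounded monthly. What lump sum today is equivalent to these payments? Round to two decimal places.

Ordinary annuity of 276 payments, first payment at period 108.
Periodic rate r = 0.055/12 per month; n is counted in months.
The ordinary-annuity PV formula values the stream one period before the first payment (period 107); discount that back 107 periods:
PV₀ = 7,570 × [1 − (1+r)^−276] / r × (1+r)^−107 = £725,940.31

£725,940.31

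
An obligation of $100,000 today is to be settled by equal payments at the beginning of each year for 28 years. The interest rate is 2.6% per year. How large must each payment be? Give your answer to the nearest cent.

Level annuity due; solve PV = PMT × [(1 − (1+r)^−n)/r] × (1+r) for PMT.
Periodic rate r = 0.026 per year.
With n = 28: PMT = 100,000 / ([(1 − (1+r)^−n)/r] × (1+r)) = $4,943.52

$4,943.52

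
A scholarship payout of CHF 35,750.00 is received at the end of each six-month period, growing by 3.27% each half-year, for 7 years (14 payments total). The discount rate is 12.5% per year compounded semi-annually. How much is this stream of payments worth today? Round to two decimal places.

CHF 394,113.29

Periodic rate r = 0.125/2 per half-year; n is counted in half-years.
Growing ordinary annuity: PV = PMT₁ × [1 − ((1+g)/(1+r))^n] / (r − g) = 35,750 × [1 − ((1+0.0327)/(1+r))^14] / (r − 0.0327) = CHF 394,113.29.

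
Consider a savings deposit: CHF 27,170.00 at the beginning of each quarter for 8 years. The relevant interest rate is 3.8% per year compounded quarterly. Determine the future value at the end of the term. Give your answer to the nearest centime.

CHF 1,020,111.50

This is an annuity due: 32 deposits of CHF 27,170.00 at the beginning of each quarter.
Periodic rate r = 0.038/4 per quarter; n is counted in quarters.
FV = PMT × [((1+r)^n − 1)/r] × (1+r) = 27,170 × [(1+r)^32 − 1] / r × (1+r) = CHF 1,020,111.50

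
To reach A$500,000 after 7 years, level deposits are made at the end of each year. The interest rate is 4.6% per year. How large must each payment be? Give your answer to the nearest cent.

A$62,161.51

Level ordinary annuity; solve FV = PMT × [((1+r)^n − 1)/r] for PMT.
Periodic rate r = 0.046 per year.
With n = 7: PMT = 500,000 / ([((1+r)^n − 1)/r]) = A$62,161.51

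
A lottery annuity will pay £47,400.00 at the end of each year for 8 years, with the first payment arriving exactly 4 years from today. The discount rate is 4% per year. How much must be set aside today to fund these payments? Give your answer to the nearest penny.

£283,707.28

Ordinary annuity of 8 payments, first payment at period 4.
Periodic rate r = 0.04 per year.
The ordinary-annuity PV formula values the stream one period before the first payment (period 3); discount that back 3 periods:
PV₀ = 47,400 × [1 − (1+r)^−8] / r × (1+r)^−3 = £283,707.28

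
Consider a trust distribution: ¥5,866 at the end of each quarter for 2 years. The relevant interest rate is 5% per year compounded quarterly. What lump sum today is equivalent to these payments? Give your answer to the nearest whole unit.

¥44,395

This is an ordinary annuity: 8 payments of ¥5,866 at the end of each quarter.
Periodic rate r = 0.05/4 per quarter; n is counted in quarters.
PV = PMT × [(1 − (1+r)^−n)/r] = 5,866 × [1 − (1+r)^−8] / r = ¥44,395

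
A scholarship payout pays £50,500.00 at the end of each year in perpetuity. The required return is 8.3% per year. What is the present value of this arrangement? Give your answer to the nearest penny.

Periodic rate r = 0.083 per year.
Level perpetuity: PV = PMT / r = 50,500 / (0.083) = £608,433.73.

£608,433.73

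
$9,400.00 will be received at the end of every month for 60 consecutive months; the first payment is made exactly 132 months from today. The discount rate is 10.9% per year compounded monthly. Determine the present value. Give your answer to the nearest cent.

$132,548.62

Ordinary annuity of 60 payments, first payment at period 132.
Periodic rate r = 0.109/12 per month; n is counted in months.
The ordinary-annuity PV formula values the stream one period before the first payment (period 131); discount that back 131 periods:
PV₀ = 9,400 × [1 − (1+r)^−60] / r × (1+r)^−131 = $132,548.62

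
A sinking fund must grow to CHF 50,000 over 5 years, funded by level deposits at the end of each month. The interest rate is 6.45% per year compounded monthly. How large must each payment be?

Level ordinary annuity; solve FV = PMT × [((1+r)^n − 1)/r] for PMT.
Periodic rate r = 0.0645/12 per month; n is counted in months.
With n = 60: PMT = 50,000 / ([((1+r)^n − 1)/r]) = CHF 708.39

CHF 708.39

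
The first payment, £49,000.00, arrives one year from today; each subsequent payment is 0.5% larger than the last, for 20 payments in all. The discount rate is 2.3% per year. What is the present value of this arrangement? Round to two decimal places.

£813,546.56

Periodic rate r = 0.023 per year.
Growing ordinary annuity: PV = PMT₁ × [1 − ((1+g)/(1+r))^n] / (r − g) = 49,000 × [1 − ((1+0.005)/(1+r))^20] / (r − 0.005) = £813,546.56.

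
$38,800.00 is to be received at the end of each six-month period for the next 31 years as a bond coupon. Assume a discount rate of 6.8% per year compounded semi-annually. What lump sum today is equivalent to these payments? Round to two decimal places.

This is an ordinary annuity: 62 payments of $38,800.00 at the end of each six-month period.
Periodic rate r = 0.068/2 per half-year; n is counted in half-years.
PV = PMT × [(1 − (1+r)^−n)/r] = 38,800 × [1 − (1+r)^−62] / r = $997,601.28

$997,601.28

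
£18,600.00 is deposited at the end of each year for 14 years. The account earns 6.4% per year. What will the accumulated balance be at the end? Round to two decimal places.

£402,028.07

This is an ordinary annuity: 14 deposits of £18,600.00 at the end of each year.
Periodic rate r = 0.064 per year.
FV = PMT × [((1+r)^n − 1)/r] = 18,600 × [(1+r)^14 − 1] / r = £402,028.07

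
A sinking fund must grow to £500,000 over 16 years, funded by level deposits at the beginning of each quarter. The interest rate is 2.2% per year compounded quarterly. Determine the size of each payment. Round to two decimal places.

Level annuity due; solve FV = PMT × [((1+r)^n − 1)/r] × (1+r) for PMT.
Periodic rate r = 0.022/4 per quarter; n is counted in quarters.
With n = 64: PMT = 500,000 / ([((1+r)^n − 1)/r] × (1+r)) = £6,503.48

£6,503.48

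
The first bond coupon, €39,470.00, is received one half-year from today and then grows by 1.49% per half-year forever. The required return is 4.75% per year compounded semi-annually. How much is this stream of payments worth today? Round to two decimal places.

Periodic rate r = 0.0475/2 per half-year.
Growing perpetuity (Gordon): PV = PMT₁ / (r − g) = 39,470 / (r − 0.0149) = €4,459,887.01.

€4,459,887.01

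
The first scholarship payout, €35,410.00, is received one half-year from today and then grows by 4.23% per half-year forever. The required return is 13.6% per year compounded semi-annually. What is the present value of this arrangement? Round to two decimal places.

Periodic rate r = 0.136/2 per half-year.
Growing perpetuity (Gordon): PV = PMT₁ / (r − g) = 35,410 / (r − 0.0423) = €1,377,821.01.

€1,377,821.01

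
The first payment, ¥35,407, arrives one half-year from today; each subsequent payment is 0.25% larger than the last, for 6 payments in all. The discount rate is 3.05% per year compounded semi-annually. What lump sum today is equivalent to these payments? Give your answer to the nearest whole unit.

Periodic rate r = 0.0305/2 per half-year; n is counted in half-years.
Growing ordinary annuity: PV = PMT₁ × [1 − ((1+g)/(1+r))^n] / (r − g) = 35,407 × [1 − ((1+0.0025)/(1+r))^6] / (r − 0.0025) = ¥202,790.

¥202,790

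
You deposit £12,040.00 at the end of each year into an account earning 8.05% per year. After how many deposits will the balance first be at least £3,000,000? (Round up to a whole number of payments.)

Periodic rate r = 0.0805 per year.
Ordinary annuity FV: 3,000,000 = 12,040 × [((1+r)^n − 1)/r].
(1+r)^n = 1 + 3,000,000 × r / 12,040, so n = ln(1 + 3,000,000·r/12,040) / ln(1+r) = 39.36.
Round up to a whole number of payments: n = 40.

40 payments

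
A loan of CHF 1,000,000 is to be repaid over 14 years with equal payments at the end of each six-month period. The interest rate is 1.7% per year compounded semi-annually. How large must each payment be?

CHF 40,283.57

Level ordinary annuity; solve PV = PMT × [(1 − (1+r)^−n)/r] for PMT.
Periodic rate r = 0.017/2 per half-year; n is counted in half-years.
With n = 28: PMT = 1,000,000 / ([(1 − (1+r)^−n)/r]) = CHF 40,283.57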